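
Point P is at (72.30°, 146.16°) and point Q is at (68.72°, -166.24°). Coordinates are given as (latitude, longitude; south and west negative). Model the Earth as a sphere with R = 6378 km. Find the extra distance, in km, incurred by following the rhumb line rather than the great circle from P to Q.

Great circle: cos σ = sin φ₁ sin φ₂ + cos φ₁ cos φ₂ cos Δλ,  σ = 0.2762 rad → d_gc = 1761.3 km
Rhumb line: Δψ = -0.1878, q = Δφ/Δψ = 0.3327, d_rh = R√(Δφ²+q²Δλ²) = 1807.5 km
Excess = 1807.5 − 1761.3 = 46.2 ≈ 46 km

46 km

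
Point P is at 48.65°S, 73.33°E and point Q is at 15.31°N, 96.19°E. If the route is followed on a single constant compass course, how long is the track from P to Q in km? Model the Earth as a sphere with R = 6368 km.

Rhumb course C = atan2(Δλ, Δψ) with Δψ = ln[tan(π/4+φ₂/2)/tan(π/4+φ₁/2)] = +1.2450, Δλ = +0.3990 → C = 17.77°
d = R·|Δφ| / |cos C| = 6368·1.11631 / 0.95229 = 7465 km

7465 km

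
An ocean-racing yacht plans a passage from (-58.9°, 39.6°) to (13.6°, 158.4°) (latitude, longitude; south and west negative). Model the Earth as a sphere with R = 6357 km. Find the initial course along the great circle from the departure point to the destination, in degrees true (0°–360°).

108.2°

θ = atan2( sin Δλ·cos φ₂ ,  cos φ₁ sin φ₂ − sin φ₁ cos φ₂ cos Δλ )
  = atan2(+0.8517, -0.2795) = 108.17°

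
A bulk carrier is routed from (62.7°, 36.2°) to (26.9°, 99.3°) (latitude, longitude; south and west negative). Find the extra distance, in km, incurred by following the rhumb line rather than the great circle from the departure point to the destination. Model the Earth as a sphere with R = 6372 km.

170 km

Great circle: cos σ = sin φ₁ sin φ₂ + cos φ₁ cos φ₂ cos Δλ,  σ = 0.9433 rad → d_gc = 6010.89 km
Rhumb line: Δψ = -0.9276, q = Δφ/Δψ = 0.6736, d_rh = R√(Δφ²+q²Δλ²) = 6180.44 km
Excess = 6180.44 − 6010.89 = 169.55 ≈ 170 km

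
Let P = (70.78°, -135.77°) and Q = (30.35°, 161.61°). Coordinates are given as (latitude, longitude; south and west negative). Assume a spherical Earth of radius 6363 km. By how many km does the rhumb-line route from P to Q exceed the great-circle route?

Great circle: cos σ = sin φ₁ sin φ₂ + cos φ₁ cos φ₂ cos Δλ,  σ = 0.9176 rad → d_gc = 5838.4 km
Rhumb line: Δψ = -1.2196, q = Δφ/Δψ = 0.5786, d_rh = R√(Δφ²+q²Δλ²) = 6029.0 km
Excess = 6029.0 − 5838.4 = 190.6 ≈ 191 km

191 km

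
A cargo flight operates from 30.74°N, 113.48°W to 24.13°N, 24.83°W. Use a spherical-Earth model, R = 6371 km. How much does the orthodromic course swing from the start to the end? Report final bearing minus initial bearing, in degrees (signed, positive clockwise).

+48.5°

Initial bearing θ₁ = atan2(sin Δλ cos φ₂, cos φ₁ sin φ₂ − sin φ₁ cos φ₂ cos Δλ) = 69.54°
Final bearing θ₂ = (initial bearing from the destination back to the start) + 180° = 118.07°
Δθ = θ₂ − θ₁ = +48.5°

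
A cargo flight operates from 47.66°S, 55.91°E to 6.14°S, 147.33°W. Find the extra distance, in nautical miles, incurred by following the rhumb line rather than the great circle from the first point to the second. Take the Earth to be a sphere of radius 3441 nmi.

1132 nmi

Great circle: cos σ = sin φ₁ sin φ₂ + cos φ₁ cos φ₂ cos Δλ,  σ = 2.1368 rad → d_gc = 7352.8 nmi
Rhumb line: Δψ = +0.8413, q = Δφ/Δψ = 0.8614, d_rh = R√(Δφ²+q²Δλ²) = 8484.4 nmi
Excess = 8484.4 − 7352.8 = 1131.6 ≈ 1132 nmi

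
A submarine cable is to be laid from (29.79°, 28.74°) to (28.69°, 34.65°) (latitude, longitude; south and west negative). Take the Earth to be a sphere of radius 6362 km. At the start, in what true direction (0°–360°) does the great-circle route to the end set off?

100.6°

θ = atan2( sin Δλ·cos φ₂ ,  cos φ₁ sin φ₂ − sin φ₁ cos φ₂ cos Δλ )
  = atan2(+0.0903, -0.0169) = 100.59°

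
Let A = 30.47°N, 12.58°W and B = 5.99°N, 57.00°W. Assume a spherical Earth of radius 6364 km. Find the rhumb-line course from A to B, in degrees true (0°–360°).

Meridional parts: M(φ₁)=+0.5588, M(φ₂)=+0.1047 → ΔM = -0.4541;  Δλ = -0.7753 rad
tan C = Δλ / ΔM = +1.7074 → C = 239.64°

239.6°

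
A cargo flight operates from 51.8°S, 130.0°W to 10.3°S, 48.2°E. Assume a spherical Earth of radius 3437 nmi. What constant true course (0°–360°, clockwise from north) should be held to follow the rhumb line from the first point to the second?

74.2°

Δψ = ln[tan(π/4+φ₂/2)/tan(π/4+φ₁/2)] = +0.8798
Δλ = +3.1102 rad (taken the short way round)
course = atan2(Δλ, Δψ) = 74.21°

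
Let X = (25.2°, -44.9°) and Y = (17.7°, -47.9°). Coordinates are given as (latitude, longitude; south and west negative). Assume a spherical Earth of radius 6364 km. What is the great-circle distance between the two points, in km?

cos σ = sin φ₁ sin φ₂ + cos φ₁ cos φ₂ cos Δλ
      = sin(25.20°)sin(17.70°) + cos(25.20°)cos(17.70°)cos(-3.00°) = 0.9903
σ = 8.002° → d = Rσ = 6364·0.13966 = 889 km

889 km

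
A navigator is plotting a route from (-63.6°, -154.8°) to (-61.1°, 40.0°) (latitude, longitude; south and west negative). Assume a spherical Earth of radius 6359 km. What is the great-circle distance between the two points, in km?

Haversine: a = sin²(Δφ/2)+cos φ₁ cos φ₂ sin²(Δλ/2) = 0.21180;  σ = 2·atan2(√a,√(1−a))
σ = 54.802° → d = Rσ = 6359·0.95647 = 6082 km

6082 km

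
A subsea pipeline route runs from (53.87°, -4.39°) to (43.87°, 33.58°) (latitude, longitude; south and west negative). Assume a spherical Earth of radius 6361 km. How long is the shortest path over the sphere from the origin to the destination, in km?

2943 km

cos σ = sin φ₁ sin φ₂ + cos φ₁ cos φ₂ cos Δλ
      = sin(53.87°)sin(43.87°) + cos(53.87°)cos(43.87°)cos(37.97°) = 0.8948
σ = 26.513° → d = Rσ = 6361·0.46273 = 2943 km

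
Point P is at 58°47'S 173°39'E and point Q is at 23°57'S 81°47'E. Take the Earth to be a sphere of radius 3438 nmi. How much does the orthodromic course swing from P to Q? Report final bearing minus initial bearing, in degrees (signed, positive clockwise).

Initial bearing θ₁ = atan2(sin Δλ cos φ₂, cos φ₁ sin φ₂ − sin φ₁ cos φ₂ cos Δλ) = 255.52°
Final bearing θ₂ = (initial bearing from the destination back to the start) + 180° = 326.70°
Δθ = θ₂ − θ₁ = +71.2°

+71.2°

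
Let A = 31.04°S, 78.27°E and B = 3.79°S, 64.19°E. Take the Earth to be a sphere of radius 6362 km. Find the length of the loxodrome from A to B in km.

Δψ = ln[tan(π/4+φ₂/2)/tan(π/4+φ₁/2)] = +0.5042;  Δφ = +0.4756 rad,  Δλ = -0.2457 rad
q = Δφ/Δψ = 0.9433
d = R·√(Δφ² + q²Δλ²) = 6362·0.52909 = 3366 km

3366 km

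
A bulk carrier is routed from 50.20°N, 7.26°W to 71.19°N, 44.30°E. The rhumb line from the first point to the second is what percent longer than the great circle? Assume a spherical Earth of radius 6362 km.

Great circle: σ = 0.5442 rad → d_gc = Rσ = 3461.9 km
Rhumb: Δφ = +0.3663, Δλ = +0.8999, Δψ = +0.7818, q = Δφ/Δψ = 0.4686 → d_rh = R√(Δφ²+q²Δλ²) = 3553.7 km
Excess = (3553.7 − 3461.9) / 3461.9 = 91.8 / 3461.9 = 2.652% ≈ 2.7%

2.7%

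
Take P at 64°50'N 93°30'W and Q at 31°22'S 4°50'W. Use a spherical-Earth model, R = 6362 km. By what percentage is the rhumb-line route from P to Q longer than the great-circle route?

2.1%

Great circle: σ = 2.0518 rad → d_gc = Rσ = 13053.4 km
Rhumb: Δφ = -1.6790, Δλ = +1.5475, Δψ = -2.0766, q = Δφ/Δψ = 0.8085 → d_rh = R√(Δφ²+q²Δλ²) = 13321.7 km
Excess = (13321.7 − 13053.4) / 13053.4 = 268.3 / 13053.4 = 2.06% ≈ 2.1%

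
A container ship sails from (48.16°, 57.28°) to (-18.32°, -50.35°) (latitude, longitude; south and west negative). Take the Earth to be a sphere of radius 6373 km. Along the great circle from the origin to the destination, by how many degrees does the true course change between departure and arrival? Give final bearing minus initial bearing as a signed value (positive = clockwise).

At departure: θ₁ = atan2(sin Δλ cos φ₂, cos φ₁ sin φ₂ − sin φ₁ cos φ₂ cos Δλ) = 270.29°
At arrival: θ₂ = atan2(sin Δλ cos φ₁, −cos φ₂ sin φ₁ + sin φ₂ cos φ₁ cos Δλ) = 224.64°
Δθ = θ₂ − θ₁ = -45.6°

-45.6°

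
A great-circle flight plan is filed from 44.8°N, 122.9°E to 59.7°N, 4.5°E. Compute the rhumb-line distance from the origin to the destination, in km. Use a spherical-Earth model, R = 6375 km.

Δψ = ln[tan(π/4+φ₂/2)/tan(π/4+φ₁/2)] = +0.4301;  Δφ = +0.2601 rad,  Δλ = -2.0665 rad
q = Δφ/Δψ = 0.6047
d = R·√(Δφ² + q²Δλ²) = 6375·1.27627 = 8136 km

8136 km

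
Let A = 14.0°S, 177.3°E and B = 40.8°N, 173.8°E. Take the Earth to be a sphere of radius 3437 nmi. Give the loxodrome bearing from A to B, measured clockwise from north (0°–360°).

356.6°

Δψ = ln[tan(π/4+φ₂/2)/tan(π/4+φ₁/2)] = +1.0281
Δλ = -0.0611 rad (taken the short way round)
course = atan2(Δλ, Δψ) = 356.60°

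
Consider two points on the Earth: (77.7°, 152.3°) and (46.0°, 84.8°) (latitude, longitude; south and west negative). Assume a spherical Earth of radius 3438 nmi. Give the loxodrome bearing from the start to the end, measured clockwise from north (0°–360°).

221.7°

Δψ = ln[tan(π/4+φ₂/2)/tan(π/4+φ₁/2)] = -1.3216
Δλ = -1.1781 rad (taken the short way round)
course = atan2(Δλ, Δψ) = 221.71°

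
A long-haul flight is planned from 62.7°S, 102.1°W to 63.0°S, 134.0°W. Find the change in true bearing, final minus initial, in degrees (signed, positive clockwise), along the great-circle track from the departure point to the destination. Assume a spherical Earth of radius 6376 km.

Initial bearing θ₁ = atan2(sin Δλ cos φ₂, cos φ₁ sin φ₂ − sin φ₁ cos φ₂ cos Δλ) = 254.58°
Final bearing θ₂ = (initial bearing from the destination back to the start) + 180° = 283.12°
Δθ = θ₂ − θ₁ = +28.5°

+28.5°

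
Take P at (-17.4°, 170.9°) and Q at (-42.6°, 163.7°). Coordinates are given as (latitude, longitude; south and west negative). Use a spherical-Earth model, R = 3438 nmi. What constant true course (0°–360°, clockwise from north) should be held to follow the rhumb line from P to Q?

193.7°

Meridional parts: M(φ₁)=-0.3085, M(φ₂)=-0.8233 → ΔM = -0.5149;  Δλ = -0.1257 rad
tan C = Δλ / ΔM = +0.2441 → C = 193.72°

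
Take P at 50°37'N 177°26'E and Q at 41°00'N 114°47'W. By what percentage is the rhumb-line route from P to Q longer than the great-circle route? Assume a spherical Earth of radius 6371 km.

Great circle: σ = 0.8119 rad → d_gc = Rσ = 5172.4 km
Rhumb: Δφ = -0.1678, Δλ = +1.1830, Δψ = -0.2417, q = Δφ/Δψ = 0.6945 → d_rh = R√(Δφ²+q²Δλ²) = 5342.7 km
Excess = (5342.7 − 5172.4) / 5172.4 = 170.3 / 5172.4 = 3.29% ≈ 3.3%

3.3%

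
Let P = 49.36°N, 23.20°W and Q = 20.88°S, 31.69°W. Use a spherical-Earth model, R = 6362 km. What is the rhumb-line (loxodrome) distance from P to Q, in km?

Δψ = ln[tan(π/4+φ₂/2)/tan(π/4+φ₁/2)] = -1.3662;  Δφ = -1.2259 rad,  Δλ = -0.1482 rad
q = Δφ/Δψ = 0.8973
d = R·√(Δφ² + q²Δλ²) = 6362·1.23311 = 7845 km

7845 km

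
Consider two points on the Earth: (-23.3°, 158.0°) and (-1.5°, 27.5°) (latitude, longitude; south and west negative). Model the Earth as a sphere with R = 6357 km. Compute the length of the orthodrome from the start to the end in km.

13965 km

Haversine: a = sin²(Δφ/2)+cos φ₁ cos φ₂ sin²(Δλ/2) = 0.79296;  σ = 2·atan2(√a,√(1−a))
σ = 125.868° → d = Rσ = 6357·2.19682 = 13965 km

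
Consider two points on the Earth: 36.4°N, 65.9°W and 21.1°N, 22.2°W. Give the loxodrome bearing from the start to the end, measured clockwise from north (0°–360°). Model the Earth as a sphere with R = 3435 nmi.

Meridional parts: M(φ₁)=+0.6829, M(φ₂)=+0.3769 → ΔM = -0.3060;  Δλ = +0.7627 rad
tan C = Δλ / ΔM = -2.4921 → C = 111.86°

111.9°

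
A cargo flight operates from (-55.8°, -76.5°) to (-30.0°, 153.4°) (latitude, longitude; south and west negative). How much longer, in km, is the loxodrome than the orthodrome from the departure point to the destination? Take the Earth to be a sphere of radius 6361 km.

1367 km

Great circle: cos σ = sin φ₁ sin φ₂ + cos φ₁ cos φ₂ cos Δλ,  σ = 1.4706 rad → d_gc = 9354.7 km
Rhumb line: Δψ = +0.6295, q = Δφ/Δψ = 0.7153, d_rh = R√(Δφ²+q²Δλ²) = 10721.3 km
Excess = 10721.3 − 9354.7 = 1366.6 ≈ 1367 km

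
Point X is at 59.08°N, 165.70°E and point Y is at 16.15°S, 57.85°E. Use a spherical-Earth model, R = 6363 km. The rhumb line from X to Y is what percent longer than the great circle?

3.9%

Great circle: σ = 1.9713 rad → d_gc = Rσ = 12543.6 km
Rhumb: Δφ = -1.3130, Δλ = -1.8823, Δψ = -1.5710, q = Δφ/Δψ = 0.8358 → d_rh = R√(Δφ²+q²Δλ²) = 13038.9 km
Excess = (13038.9 − 12543.6) / 12543.6 = 495.3 / 12543.6 = 3.949% ≈ 3.9%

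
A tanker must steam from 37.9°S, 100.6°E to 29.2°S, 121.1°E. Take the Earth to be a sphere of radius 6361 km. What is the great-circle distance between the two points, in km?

Haversine: a = sin²(Δφ/2)+cos φ₁ cos φ₂ sin²(Δλ/2) = 0.02756;  σ = 2·atan2(√a,√(1−a))
σ = 19.113° → d = Rσ = 6361·0.33359 = 2122 km

2122 km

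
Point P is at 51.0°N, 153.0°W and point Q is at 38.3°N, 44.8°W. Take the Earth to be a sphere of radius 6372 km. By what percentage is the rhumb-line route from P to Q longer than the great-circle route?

Great circle: σ = 1.2372 rad → d_gc = Rσ = 7883.7 km
Rhumb: Δφ = -0.2217, Δλ = +1.8884, Δψ = -0.3135, q = Δφ/Δψ = 0.7071 → d_rh = R√(Δφ²+q²Δλ²) = 8625.0 km
Excess = (8625.0 − 7883.7) / 7883.7 = 741.3 / 7883.7 = 9.40% ≈ 9.4%

9.4%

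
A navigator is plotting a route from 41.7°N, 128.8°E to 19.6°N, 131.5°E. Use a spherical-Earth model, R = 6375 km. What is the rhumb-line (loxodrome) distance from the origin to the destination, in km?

Rhumb course C = atan2(Δλ, Δψ) with Δψ = ln[tan(π/4+φ₂/2)/tan(π/4+φ₁/2)] = -0.4532, Δλ = +0.0471 → C = 174.06°
d = R·|Δφ| / |cos C| = 6375·0.38572 / 0.99464 = 2472 km

2472 km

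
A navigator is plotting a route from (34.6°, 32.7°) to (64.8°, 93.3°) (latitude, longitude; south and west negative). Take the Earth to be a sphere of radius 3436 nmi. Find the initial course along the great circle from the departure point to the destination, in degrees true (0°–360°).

30.6°

N = sin Δλ·cos φ₂ = +0.3709;  D = cos φ₁ sin φ₂ − sin φ₁ cos φ₂ cos Δλ = +0.6261
initial course = atan2(N, D) = 30.65°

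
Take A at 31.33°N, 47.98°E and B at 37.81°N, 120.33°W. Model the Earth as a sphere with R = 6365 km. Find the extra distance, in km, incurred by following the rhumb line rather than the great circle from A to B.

Great circle: cos σ = sin φ₁ sin φ₂ + cos φ₁ cos φ₂ cos Δλ,  σ = 1.9199 rad → d_gc = 12220.4 km
Rhumb line: Δψ = +0.1375, q = Δφ/Δψ = 0.8226, d_rh = R√(Δφ²+q²Δλ²) = 15397.1 km
Excess = 15397.1 − 12220.4 = 3176.7 ≈ 3177 km

3177 km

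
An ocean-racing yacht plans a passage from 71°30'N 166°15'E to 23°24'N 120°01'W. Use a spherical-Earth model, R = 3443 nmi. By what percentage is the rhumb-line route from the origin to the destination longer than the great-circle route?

4.3%

Great circle: σ = 1.0948 rad → d_gc = Rσ = 3769.5 nmi
Rhumb: Δφ = -0.8395, Δλ = +1.2869, Δψ = -1.3946, q = Δφ/Δψ = 0.6020 → d_rh = R√(Δφ²+q²Δλ²) = 3933.0 nmi
Excess = (3933.0 − 3769.5) / 3769.5 = 163.5 / 3769.5 = 4.34% ≈ 4.3%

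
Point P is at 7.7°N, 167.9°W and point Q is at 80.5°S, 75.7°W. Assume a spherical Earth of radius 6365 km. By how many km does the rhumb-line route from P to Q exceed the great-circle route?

Great circle: cos σ = sin φ₁ sin φ₂ + cos φ₁ cos φ₂ cos Δλ,  σ = 1.7097 rad → d_gc = 10882.0 km
Rhumb line: Δψ = -2.6226, q = Δφ/Δψ = 0.5870, d_rh = R√(Δφ²+q²Δλ²) = 11495.6 km
Excess = 11495.6 − 10882.0 = 613.6 ≈ 614 km

614 km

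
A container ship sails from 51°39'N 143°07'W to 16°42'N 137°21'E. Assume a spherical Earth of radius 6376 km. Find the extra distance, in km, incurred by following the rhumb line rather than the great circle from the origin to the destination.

245 km

Great circle: cos σ = sin φ₁ sin φ₂ + cos φ₁ cos φ₂ cos Δλ,  σ = 1.2310 rad → d_gc = 7848.7 km
Rhumb line: Δψ = -0.7606, q = Δφ/Δψ = 0.8020, d_rh = R√(Δφ²+q²Δλ²) = 8093.9 km
Excess = 8093.9 − 7848.7 = 245.2 ≈ 245 km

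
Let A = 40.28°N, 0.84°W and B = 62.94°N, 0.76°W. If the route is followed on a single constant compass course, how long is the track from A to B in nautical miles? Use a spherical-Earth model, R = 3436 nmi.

1359 nmi

Rhumb course C = atan2(Δλ, Δψ) with Δψ = ln[tan(π/4+φ₂/2)/tan(π/4+φ₁/2)] = +0.6552, Δλ = +0.0014 → C = 0.12°
d = R·|Δφ| / |cos C| = 3436·0.39549 / 1.00000 = 1359 nmi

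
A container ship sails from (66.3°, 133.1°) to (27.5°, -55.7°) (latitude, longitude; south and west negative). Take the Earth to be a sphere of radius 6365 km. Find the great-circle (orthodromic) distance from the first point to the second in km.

9549 km

cos σ = sin φ₁ sin φ₂ + cos φ₁ cos φ₂ cos Δλ
      = sin(66.30°)sin(27.50°) + cos(66.30°)cos(27.50°)cos(171.20°) = 0.0705
σ = 85.959° → d = Rσ = 6365·1.50027 = 9549 km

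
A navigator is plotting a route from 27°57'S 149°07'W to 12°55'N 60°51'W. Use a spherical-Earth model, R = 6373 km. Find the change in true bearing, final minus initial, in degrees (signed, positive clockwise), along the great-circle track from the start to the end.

-15.4°

At departure: θ₁ = atan2(sin Δλ cos φ₂, cos φ₁ sin φ₂ − sin φ₁ cos φ₂ cos Δλ) = 77.76°
At arrival: θ₂ = atan2(sin Δλ cos φ₁, −cos φ₂ sin φ₁ + sin φ₂ cos φ₁ cos Δλ) = 62.34°
Δθ = θ₂ − θ₁ = -15.4°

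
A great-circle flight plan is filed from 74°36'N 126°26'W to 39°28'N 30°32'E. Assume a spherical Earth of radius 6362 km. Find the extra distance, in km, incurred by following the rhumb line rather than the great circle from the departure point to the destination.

2190 km

Great circle: cos σ = sin φ₁ sin φ₂ + cos φ₁ cos φ₂ cos Δλ,  σ = 1.1328 rad → d_gc = 7206.8 km
Rhumb line: Δψ = -1.2502, q = Δφ/Δψ = 0.4905, d_rh = R√(Δφ²+q²Δλ²) = 9397.0 km
Excess = 9397.0 − 7206.8 = 2190.2 ≈ 2190 km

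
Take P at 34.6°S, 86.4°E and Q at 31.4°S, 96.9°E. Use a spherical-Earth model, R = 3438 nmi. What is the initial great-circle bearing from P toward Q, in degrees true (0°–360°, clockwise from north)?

72.9°

N = sin Δλ·cos φ₂ = +0.1555;  D = cos φ₁ sin φ₂ − sin φ₁ cos φ₂ cos Δλ = +0.0477
initial course = atan2(N, D) = 72.95°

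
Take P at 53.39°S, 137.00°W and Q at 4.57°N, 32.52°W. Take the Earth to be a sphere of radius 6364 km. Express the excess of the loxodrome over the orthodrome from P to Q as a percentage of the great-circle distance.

3.9%

Great circle: σ = 1.7850 rad → d_gc = Rσ = 11359.9 km
Rhumb: Δφ = +1.0116, Δλ = +1.8235, Δψ = +1.1860, q = Δφ/Δψ = 0.8529 → d_rh = R√(Δφ²+q²Δλ²) = 11807.4 km
Excess = (11807.4 − 11359.9) / 11359.9 = 447.5 / 11359.9 = 3.94% ≈ 3.9%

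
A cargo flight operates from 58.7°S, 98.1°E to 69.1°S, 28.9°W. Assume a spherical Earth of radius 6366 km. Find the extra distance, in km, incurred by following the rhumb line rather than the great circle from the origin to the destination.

1054 km

Great circle: cos σ = sin φ₁ sin φ₂ + cos φ₁ cos φ₂ cos Δλ,  σ = 0.8139 rad → d_gc = 5181.0 km
Rhumb line: Δψ = -0.4180, q = Δφ/Δψ = 0.4342, d_rh = R√(Δφ²+q²Δλ²) = 6235.4 km
Excess = 6235.4 − 5181.0 = 1054.4 ≈ 1054 km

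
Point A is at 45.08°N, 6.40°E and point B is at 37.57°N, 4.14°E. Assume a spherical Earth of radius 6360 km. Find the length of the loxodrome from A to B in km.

Rhumb course C = atan2(Δλ, Δψ) with Δψ = ln[tan(π/4+φ₂/2)/tan(π/4+φ₁/2)] = -0.1749, Δλ = -0.0394 → C = 192.71°
d = R·|Δφ| / |cos C| = 6360·0.13107 / 0.97549 = 855 km

855 km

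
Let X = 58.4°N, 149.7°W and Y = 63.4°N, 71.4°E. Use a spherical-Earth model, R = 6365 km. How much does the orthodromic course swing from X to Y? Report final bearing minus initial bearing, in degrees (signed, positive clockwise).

At departure: θ₁ = atan2(sin Δλ cos φ₂, cos φ₁ sin φ₂ − sin φ₁ cos φ₂ cos Δλ) = 338.72°
At arrival: θ₂ = atan2(sin Δλ cos φ₁, −cos φ₂ sin φ₁ + sin φ₂ cos φ₁ cos Δλ) = 205.13°
Δθ = θ₂ − θ₁ = -133.6°

-133.6°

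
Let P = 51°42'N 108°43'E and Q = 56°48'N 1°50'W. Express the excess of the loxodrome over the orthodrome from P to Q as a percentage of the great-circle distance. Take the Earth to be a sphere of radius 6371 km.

12.5%

Great circle: σ = 1.0033 rad → d_gc = Rσ = 6391.8 km
Rhumb: Δφ = +0.0890, Δλ = -1.9295, Δψ = +0.1526, q = Δφ/Δψ = 0.5833 → d_rh = R√(Δφ²+q²Δλ²) = 7192.8 km
Excess = (7192.8 − 6391.8) / 6391.8 = 801.0 / 6391.8 = 12.53% ≈ 12.5%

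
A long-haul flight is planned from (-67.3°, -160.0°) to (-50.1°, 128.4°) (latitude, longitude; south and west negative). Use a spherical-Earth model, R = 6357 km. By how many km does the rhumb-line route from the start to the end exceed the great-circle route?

Great circle: cos σ = sin φ₁ sin φ₂ + cos φ₁ cos φ₂ cos Δλ,  σ = 0.6667 rad → d_gc = 4238.1 km
Rhumb line: Δψ = +0.5924, q = Δφ/Δψ = 0.5067, d_rh = R√(Δφ²+q²Δλ²) = 4455.0 km
Excess = 4455.0 − 4238.1 = 216.9 ≈ 217 km

217 km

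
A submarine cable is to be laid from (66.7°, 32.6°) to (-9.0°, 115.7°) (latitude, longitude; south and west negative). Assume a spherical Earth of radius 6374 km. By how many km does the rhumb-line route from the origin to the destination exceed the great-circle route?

342 km

Great circle: cos σ = sin φ₁ sin φ₂ + cos φ₁ cos φ₂ cos Δλ,  σ = 1.6677 rad → d_gc = 10629.9 km
Rhumb line: Δψ = -1.7367, q = Δφ/Δψ = 0.7607, d_rh = R√(Δφ²+q²Δλ²) = 10971.8 km
Excess = 10971.8 − 10629.9 = 341.9 ≈ 342 km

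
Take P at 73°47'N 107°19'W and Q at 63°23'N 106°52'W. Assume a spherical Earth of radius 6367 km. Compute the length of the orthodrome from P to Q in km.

1156 km

cos σ = sin φ₁ sin φ₂ + cos φ₁ cos φ₂ cos Δλ
      = sin(73.78°)sin(63.38°) + cos(73.78°)cos(63.38°)cos(0.45°) = 0.9836
σ = 10.401° → d = Rσ = 6367·0.18154 = 1156 km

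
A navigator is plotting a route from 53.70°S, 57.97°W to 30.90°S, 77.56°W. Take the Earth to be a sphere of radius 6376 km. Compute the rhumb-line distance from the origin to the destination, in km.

Δψ = ln[tan(π/4+φ₂/2)/tan(π/4+φ₁/2)] = +0.5478;  Δφ = +0.3979 rad,  Δλ = -0.3419 rad
q = Δφ/Δψ = 0.7265
d = R·√(Δφ² + q²Δλ²) = 6376·0.46909 = 2991 km

2991 km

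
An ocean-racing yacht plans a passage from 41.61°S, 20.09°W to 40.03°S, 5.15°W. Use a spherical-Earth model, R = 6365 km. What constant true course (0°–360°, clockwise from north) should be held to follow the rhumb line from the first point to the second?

82.0°

Meridional parts: M(φ₁)=-0.8000, M(φ₂)=-0.7636 → ΔM = +0.0364;  Δλ = +0.2608 rad
tan C = Δλ / ΔM = +7.1552 → C = 82.04°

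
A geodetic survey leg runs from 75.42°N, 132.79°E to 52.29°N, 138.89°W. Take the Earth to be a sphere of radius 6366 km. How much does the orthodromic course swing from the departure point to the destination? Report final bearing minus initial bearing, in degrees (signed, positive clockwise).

+83.3°

At departure: θ₁ = atan2(sin Δλ cos φ₂, cos φ₁ sin φ₂ − sin φ₁ cos φ₂ cos Δλ) = 73.44°
At arrival: θ₂ = atan2(sin Δλ cos φ₁, −cos φ₂ sin φ₁ + sin φ₂ cos φ₁ cos Δλ) = 156.77°
Δθ = θ₂ − θ₁ = +83.3°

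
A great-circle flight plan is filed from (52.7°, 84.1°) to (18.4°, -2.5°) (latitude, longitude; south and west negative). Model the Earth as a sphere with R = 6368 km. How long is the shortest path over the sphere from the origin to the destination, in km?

Haversine: a = sin²(Δφ/2)+cos φ₁ cos φ₂ sin²(Δλ/2) = 0.35740;  σ = 2·atan2(√a,√(1−a))
σ = 73.430° → d = Rσ = 6368·1.28159 = 8161 km

8161 km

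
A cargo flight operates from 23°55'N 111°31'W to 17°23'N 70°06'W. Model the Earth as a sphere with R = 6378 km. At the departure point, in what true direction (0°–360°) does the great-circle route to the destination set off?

θ = atan2( sin Δλ·cos φ₂ ,  cos φ₁ sin φ₂ − sin φ₁ cos φ₂ cos Δλ )
  = atan2(+0.6313, -0.0170) = 91.54°

91.5°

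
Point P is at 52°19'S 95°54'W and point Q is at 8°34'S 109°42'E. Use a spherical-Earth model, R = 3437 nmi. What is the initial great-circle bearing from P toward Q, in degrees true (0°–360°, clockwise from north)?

208.2°

θ = atan2( sin Δλ·cos φ₂ ,  cos φ₁ sin φ₂ − sin φ₁ cos φ₂ cos Δλ )
  = atan2(-0.4273, -0.7968) = 208.20°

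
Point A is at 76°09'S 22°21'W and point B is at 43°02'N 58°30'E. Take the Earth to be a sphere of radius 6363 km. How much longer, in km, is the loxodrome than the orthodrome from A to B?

Great circle: cos σ = sin φ₁ sin φ₂ + cos φ₁ cos φ₂ cos Δλ,  σ = 2.2585 rad → d_gc = 14370.8 km
Rhumb line: Δψ = +2.9418, q = Δφ/Δψ = 0.7071, d_rh = R√(Δφ²+q²Δλ²) = 14679.8 km
Excess = 14679.8 − 14370.8 = 309.0 ≈ 309 km

309 km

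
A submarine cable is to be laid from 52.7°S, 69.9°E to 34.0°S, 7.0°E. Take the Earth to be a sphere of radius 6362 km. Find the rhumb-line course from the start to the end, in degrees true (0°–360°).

292.5°

Meridional parts: M(φ₁)=-1.0862, M(φ₂)=-0.6317 → ΔM = +0.4545;  Δλ = -1.0978 rad
tan C = Δλ / ΔM = -2.4154 → C = 292.49°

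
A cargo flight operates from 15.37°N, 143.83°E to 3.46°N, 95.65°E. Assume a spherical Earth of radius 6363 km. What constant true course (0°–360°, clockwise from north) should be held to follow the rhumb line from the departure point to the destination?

Meridional parts: M(φ₁)=+0.2715, M(φ₂)=+0.0604 → ΔM = -0.2111;  Δλ = -0.8409 rad
tan C = Δλ / ΔM = +3.9833 → C = 255.91°

255.9°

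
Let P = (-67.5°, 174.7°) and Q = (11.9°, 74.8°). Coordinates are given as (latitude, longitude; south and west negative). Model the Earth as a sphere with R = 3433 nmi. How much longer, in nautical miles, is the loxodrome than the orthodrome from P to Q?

Great circle: cos σ = sin φ₁ sin φ₂ + cos φ₁ cos φ₂ cos Δλ,  σ = 1.8285 rad → d_gc = 6277.3 nmi
Rhumb line: Δψ = +1.8241, q = Δφ/Δψ = 0.7597, d_rh = R√(Δφ²+q²Δλ²) = 6581.2 nmi
Excess = 6581.2 − 6277.3 = 303.9 ≈ 304 nmi

304 nmi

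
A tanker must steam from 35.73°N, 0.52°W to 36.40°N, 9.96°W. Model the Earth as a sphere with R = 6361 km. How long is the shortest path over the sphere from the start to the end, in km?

cos σ = sin φ₁ sin φ₂ + cos φ₁ cos φ₂ cos Δλ
      = sin(35.73°)sin(36.40°) + cos(35.73°)cos(36.40°)cos(-9.44°) = 0.9911
σ = 7.657° → d = Rσ = 6361·0.13364 = 850 km

850 km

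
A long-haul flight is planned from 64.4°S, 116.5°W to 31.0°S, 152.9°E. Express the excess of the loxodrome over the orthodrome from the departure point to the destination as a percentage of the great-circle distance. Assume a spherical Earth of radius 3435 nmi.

Great circle: σ = 1.0921 rad → d_gc = Rσ = 3751.5 nmi
Rhumb: Δφ = +0.5829, Δλ = -1.5813, Δψ = +0.9124, q = Δφ/Δψ = 0.6389 → d_rh = R√(Δφ²+q²Δλ²) = 4006.6 nmi
Excess = (4006.6 − 3751.5) / 3751.5 = 255.1 / 3751.5 = 6.80% ≈ 6.8%

6.8%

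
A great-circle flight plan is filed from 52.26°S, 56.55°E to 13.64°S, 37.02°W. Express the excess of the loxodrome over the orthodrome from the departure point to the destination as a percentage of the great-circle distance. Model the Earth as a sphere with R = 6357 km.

Great circle: σ = 1.4208 rad → d_gc = Rσ = 9031.9 km
Rhumb: Δφ = +0.6740, Δλ = -1.6331, Δψ = +0.8332, q = Δφ/Δψ = 0.8090 → d_rh = R√(Δφ²+q²Δλ²) = 9428.4 km
Excess = (9428.4 − 9031.9) / 9031.9 = 396.5 / 9031.9 = 4.39% ≈ 4.4%

4.4%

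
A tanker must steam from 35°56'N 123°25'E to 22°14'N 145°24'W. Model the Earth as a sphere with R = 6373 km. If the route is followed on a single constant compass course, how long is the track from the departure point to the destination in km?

8960 km

Rhumb course C = atan2(Δλ, Δψ) with Δψ = ln[tan(π/4+φ₂/2)/tan(π/4+φ₁/2)] = -0.2747, Δλ = +1.5914 → C = 99.79°
d = R·|Δφ| / |cos C| = 6373·0.23911 / 0.17008 = 8960 km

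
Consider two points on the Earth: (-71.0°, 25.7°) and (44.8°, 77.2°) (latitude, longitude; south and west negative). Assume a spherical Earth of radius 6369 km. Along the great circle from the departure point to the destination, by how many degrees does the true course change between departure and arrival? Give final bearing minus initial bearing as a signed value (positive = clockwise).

-23.3°

Initial bearing θ₁ = atan2(sin Δλ cos φ₂, cos φ₁ sin φ₂ − sin φ₁ cos φ₂ cos Δλ) = 40.64°
Final bearing θ₂ = (initial bearing from the destination back to the start) + 180° = 17.39°
Δθ = θ₂ − θ₁ = -23.3°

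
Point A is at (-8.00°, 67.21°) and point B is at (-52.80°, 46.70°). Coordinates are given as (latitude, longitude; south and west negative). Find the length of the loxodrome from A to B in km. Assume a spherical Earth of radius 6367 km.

5321 km

Δψ = ln[tan(π/4+φ₂/2)/tan(π/4+φ₁/2)] = -0.9490;  Δφ = -0.7819 rad,  Δλ = -0.3580 rad
q = Δφ/Δψ = 0.8240
d = R·√(Δφ² + q²Δλ²) = 6367·0.83569 = 5321 km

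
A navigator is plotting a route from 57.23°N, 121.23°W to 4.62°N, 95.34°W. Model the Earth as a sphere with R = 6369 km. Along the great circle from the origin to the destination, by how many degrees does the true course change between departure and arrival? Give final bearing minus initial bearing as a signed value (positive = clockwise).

At departure: θ₁ = atan2(sin Δλ cos φ₂, cos φ₁ sin φ₂ − sin φ₁ cos φ₂ cos Δλ) = 148.51°
At arrival: θ₂ = atan2(sin Δλ cos φ₁, −cos φ₂ sin φ₁ + sin φ₂ cos φ₁ cos Δλ) = 163.52°
Δθ = θ₂ − θ₁ = +15.0°

+15.0°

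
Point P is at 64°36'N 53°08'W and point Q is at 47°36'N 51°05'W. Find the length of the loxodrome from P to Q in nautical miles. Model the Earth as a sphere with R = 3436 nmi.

Rhumb course C = atan2(Δλ, Δψ) with Δψ = ln[tan(π/4+φ₂/2)/tan(π/4+φ₁/2)] = -0.5430, Δλ = +0.0358 → C = 176.23°
d = R·|Δφ| / |cos C| = 3436·0.29671 / 0.99784 = 1022 nmi

1022 nmi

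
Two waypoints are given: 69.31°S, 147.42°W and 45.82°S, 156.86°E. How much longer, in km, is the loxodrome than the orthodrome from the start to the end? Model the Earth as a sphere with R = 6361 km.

Great circle: cos σ = sin φ₁ sin φ₂ + cos φ₁ cos φ₂ cos Δλ,  σ = 0.6273 rad → d_gc = 3990.6 km
Rhumb line: Δψ = +0.7990, q = Δφ/Δψ = 0.5131, d_rh = R√(Δφ²+q²Δλ²) = 4108.0 km
Excess = 4108.0 − 3990.6 = 117.4 ≈ 117 km

117 km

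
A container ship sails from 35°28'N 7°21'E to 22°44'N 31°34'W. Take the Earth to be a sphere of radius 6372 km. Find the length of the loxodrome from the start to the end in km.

Δψ = ln[tan(π/4+φ₂/2)/tan(π/4+φ₁/2)] = -0.2552;  Δφ = -0.2222 rad,  Δλ = -0.6792 rad
q = Δφ/Δψ = 0.8709
d = R·√(Δφ² + q²Δλ²) = 6372·0.63188 = 4026 km

4026 km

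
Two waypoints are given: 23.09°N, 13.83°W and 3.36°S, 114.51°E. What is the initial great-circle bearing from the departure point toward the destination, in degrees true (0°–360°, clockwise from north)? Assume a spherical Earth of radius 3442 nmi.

θ = atan2( sin Δλ·cos φ₂ ,  cos φ₁ sin φ₂ − sin φ₁ cos φ₂ cos Δλ )
  = atan2(+0.7830, +0.1889) = 76.43°

76.4°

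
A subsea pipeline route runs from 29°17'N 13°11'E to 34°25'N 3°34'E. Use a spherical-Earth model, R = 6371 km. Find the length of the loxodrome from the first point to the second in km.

1072 km

Rhumb course C = atan2(Δλ, Δψ) with Δψ = ln[tan(π/4+φ₂/2)/tan(π/4+φ₁/2)] = +0.1055, Δλ = -0.1678 → C = 302.16°
d = R·|Δφ| / |cos C| = 6371·0.08959 / 0.53230 = 1072 km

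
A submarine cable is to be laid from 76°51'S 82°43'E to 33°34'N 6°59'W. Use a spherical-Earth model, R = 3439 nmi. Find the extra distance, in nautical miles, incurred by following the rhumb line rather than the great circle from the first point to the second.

Great circle: cos σ = sin φ₁ sin φ₂ + cos φ₁ cos φ₂ cos Δλ,  σ = 2.1382 rad → d_gc = 7353.2 nmi
Rhumb line: Δψ = +2.7831, q = Δφ/Δψ = 0.6924, d_rh = R√(Δφ²+q²Δλ²) = 7604.0 nmi
Excess = 7604.0 − 7353.2 = 250.8 ≈ 251 nmi

251 nmi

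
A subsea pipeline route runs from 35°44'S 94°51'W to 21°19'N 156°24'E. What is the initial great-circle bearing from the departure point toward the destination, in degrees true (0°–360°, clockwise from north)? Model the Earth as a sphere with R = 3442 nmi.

277.8°

θ = atan2( sin Δλ·cos φ₂ ,  cos φ₁ sin φ₂ − sin φ₁ cos φ₂ cos Δλ )
  = atan2(-0.8821, +0.1202) = 277.76°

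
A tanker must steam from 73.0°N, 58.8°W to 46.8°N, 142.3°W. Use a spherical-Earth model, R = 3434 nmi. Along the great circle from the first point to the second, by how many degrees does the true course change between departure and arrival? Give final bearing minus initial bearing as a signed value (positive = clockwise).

At departure: θ₁ = atan2(sin Δλ cos φ₂, cos φ₁ sin φ₂ − sin φ₁ cos φ₂ cos Δλ) = 281.55°
At arrival: θ₂ = atan2(sin Δλ cos φ₁, −cos φ₂ sin φ₁ + sin φ₂ cos φ₁ cos Δλ) = 204.74°
Δθ = θ₂ − θ₁ = -76.8°

-76.8°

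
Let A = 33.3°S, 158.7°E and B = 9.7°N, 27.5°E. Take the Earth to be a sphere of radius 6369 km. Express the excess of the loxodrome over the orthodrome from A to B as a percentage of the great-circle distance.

Great circle: σ = 2.2590 rad → d_gc = Rσ = 14387.7 km
Rhumb: Δφ = +0.7505, Δλ = -2.2899, Δψ = +0.7871, q = Δφ/Δψ = 0.9535 → d_rh = R√(Δφ²+q²Δλ²) = 14704.6 km
Excess = (14704.6 − 14387.7) / 14387.7 = 316.9 / 14387.7 = 2.20% ≈ 2.2%

2.2%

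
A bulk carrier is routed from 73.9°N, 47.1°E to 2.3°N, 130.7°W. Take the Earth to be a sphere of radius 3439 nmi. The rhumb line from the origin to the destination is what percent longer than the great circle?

31.3%

Great circle: σ = 1.8114 rad → d_gc = Rσ = 6229.5 nmi
Rhumb: Δφ = -1.2497, Δλ = -3.1032, Δψ = -1.9158, q = Δφ/Δψ = 0.6523 → d_rh = R√(Δφ²+q²Δλ²) = 8180.9 nmi
Excess = (8180.9 − 6229.5) / 6229.5 = 1951.4 / 6229.5 = 31.33% ≈ 31.3%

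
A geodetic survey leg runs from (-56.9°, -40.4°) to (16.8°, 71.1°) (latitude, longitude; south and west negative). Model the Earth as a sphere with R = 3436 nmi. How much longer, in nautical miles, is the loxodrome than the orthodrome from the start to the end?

268 nmi

Great circle: cos σ = sin φ₁ sin φ₂ + cos φ₁ cos φ₂ cos Δλ,  σ = 2.0194 rad → d_gc = 6938.8 nmi
Rhumb line: Δψ = +1.5110, q = Δφ/Δψ = 0.8513, d_rh = R√(Δφ²+q²Δλ²) = 7206.7 nmi
Excess = 7206.7 − 6938.8 = 267.9 ≈ 268 nmi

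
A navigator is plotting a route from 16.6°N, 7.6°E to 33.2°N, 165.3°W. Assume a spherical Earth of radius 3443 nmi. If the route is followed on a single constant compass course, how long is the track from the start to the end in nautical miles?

Rhumb course C = atan2(Δλ, Δψ) with Δψ = ln[tan(π/4+φ₂/2)/tan(π/4+φ₁/2)] = +0.3210, Δλ = -3.0177 → C = 276.07°
d = R·|Δφ| / |cos C| = 3443·0.28972 / 0.10579 = 9430 nmi

9430 nmi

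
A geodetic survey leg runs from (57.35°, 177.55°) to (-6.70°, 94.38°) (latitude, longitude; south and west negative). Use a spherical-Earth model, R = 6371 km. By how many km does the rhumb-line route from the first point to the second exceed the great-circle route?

251 km

Great circle: cos σ = sin φ₁ sin φ₂ + cos φ₁ cos φ₂ cos Δλ,  σ = 1.6053 rad → d_gc = 10227.5 km
Rhumb line: Δψ = -1.3451, q = Δφ/Δψ = 0.8310, d_rh = R√(Δφ²+q²Δλ²) = 10478.2 km
Excess = 10478.2 − 10227.5 = 250.7 ≈ 251 km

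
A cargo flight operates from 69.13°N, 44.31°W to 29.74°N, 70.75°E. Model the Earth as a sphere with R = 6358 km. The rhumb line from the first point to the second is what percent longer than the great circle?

Great circle: σ = 1.2318 rad → d_gc = Rσ = 7832.1 km
Rhumb: Δφ = -0.6875, Δλ = +2.0082, Δψ = -1.1478, q = Δφ/Δψ = 0.5989 → d_rh = R√(Δφ²+q²Δλ²) = 8808.3 km
Excess = (8808.3 − 7832.1) / 7832.1 = 976.2 / 7832.1 = 12.46% ≈ 12.5%

12.5%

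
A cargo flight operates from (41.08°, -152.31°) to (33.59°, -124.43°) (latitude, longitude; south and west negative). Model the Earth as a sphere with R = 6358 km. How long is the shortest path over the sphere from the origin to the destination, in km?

Haversine: a = sin²(Δφ/2)+cos φ₁ cos φ₂ sin²(Δλ/2) = 0.04071;  σ = 2·atan2(√a,√(1−a))
σ = 23.280° → d = Rσ = 6358·0.40631 = 2583 km

2583 km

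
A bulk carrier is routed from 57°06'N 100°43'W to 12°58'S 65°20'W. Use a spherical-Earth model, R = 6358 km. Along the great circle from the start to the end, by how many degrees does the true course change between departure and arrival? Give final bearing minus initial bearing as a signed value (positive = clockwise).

At departure: θ₁ = atan2(sin Δλ cos φ₂, cos φ₁ sin φ₂ − sin φ₁ cos φ₂ cos Δλ) = 144.43°
At arrival: θ₂ = atan2(sin Δλ cos φ₁, −cos φ₂ sin φ₁ + sin φ₂ cos φ₁ cos Δλ) = 161.08°
Δθ = θ₂ − θ₁ = +16.7°

+16.7°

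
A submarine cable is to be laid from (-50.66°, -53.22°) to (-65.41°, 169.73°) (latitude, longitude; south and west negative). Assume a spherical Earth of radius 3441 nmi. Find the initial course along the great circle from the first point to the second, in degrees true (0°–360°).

199.2°

θ = atan2( sin Δλ·cos φ₂ ,  cos φ₁ sin φ₂ − sin φ₁ cos φ₂ cos Δλ )
  = atan2(-0.2835, -0.8120) = 199.25°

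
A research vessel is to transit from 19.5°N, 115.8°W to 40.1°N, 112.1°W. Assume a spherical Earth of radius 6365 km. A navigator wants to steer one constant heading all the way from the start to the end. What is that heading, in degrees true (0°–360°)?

Δψ = ln[tan(π/4+φ₂/2)/tan(π/4+φ₁/2)] = +0.4181
Δλ = +0.0646 rad (taken the short way round)
course = atan2(Δλ, Δψ) = 8.78°

8.8°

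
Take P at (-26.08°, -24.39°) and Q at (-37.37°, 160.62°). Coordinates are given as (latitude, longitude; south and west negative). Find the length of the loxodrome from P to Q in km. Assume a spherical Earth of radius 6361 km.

Rhumb course C = atan2(Δλ, Δψ) with Δψ = ln[tan(π/4+φ₂/2)/tan(π/4+φ₁/2)] = -0.2323, Δλ = -3.0542 → C = 265.65°
d = R·|Δφ| / |cos C| = 6361·0.19705 / 0.07585 = 16525 km

16525 km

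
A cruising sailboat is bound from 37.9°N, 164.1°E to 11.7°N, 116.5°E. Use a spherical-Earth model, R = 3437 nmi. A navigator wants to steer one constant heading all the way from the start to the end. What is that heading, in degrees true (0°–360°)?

238.4°

Δψ = ln[tan(π/4+φ₂/2)/tan(π/4+φ₁/2)] = -0.5101
Δλ = -0.8308 rad (taken the short way round)
course = atan2(Δλ, Δψ) = 238.45°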